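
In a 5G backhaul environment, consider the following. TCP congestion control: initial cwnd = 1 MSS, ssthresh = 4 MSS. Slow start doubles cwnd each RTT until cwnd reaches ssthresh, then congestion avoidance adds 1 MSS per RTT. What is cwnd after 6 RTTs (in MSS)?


RTT 0: cwnd = 1 MSS (initial)
RTT 1: cwnd = 2 MSS (slow start, doubled)
RTT 2: cwnd = 4 MSS (slow start, doubled)
RTT 3: cwnd = 5 MSS (congestion avoidance, +1)
RTT 4: cwnd = 6 MSS (congestion avoidance, +1)
RTT 5: cwnd = 7 MSS (congestion avoidance, +1)
RTT 6: cwnd = 8 MSS (congestion avoidance, +1)

8


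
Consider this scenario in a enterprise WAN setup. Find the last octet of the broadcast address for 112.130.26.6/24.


Given: IP = 112.130.26.6, prefix = /24
Host bits = 32 - 24 = 8
Network last octet = 6 AND mask = 0
Host part size = 2^8 - 1 = 255
Broadcast last octet = 0 OR 255 = 255

255


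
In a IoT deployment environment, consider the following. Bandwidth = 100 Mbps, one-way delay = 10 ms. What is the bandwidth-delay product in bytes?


Given: bandwidth = 100 Mbps, delay = 10 ms
BDP in bits = 100 * 10^6 * 10 / 1000
BDP in bits = 1000000
BDP in bytes = 1000000 / 8 = 125000

125000


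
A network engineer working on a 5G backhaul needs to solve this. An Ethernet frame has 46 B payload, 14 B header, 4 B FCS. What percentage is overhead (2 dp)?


Given: payload = 46 B, header = 14 B, trailer = 4 B
Overhead bytes = header + trailer = 14 + 4 = 18
Total frame = payload + overhead = 46 + 18 = 64
Overhead % = 18 / 64 * 100 = 28.1250% -> 28.13% (2 dp)

28.13


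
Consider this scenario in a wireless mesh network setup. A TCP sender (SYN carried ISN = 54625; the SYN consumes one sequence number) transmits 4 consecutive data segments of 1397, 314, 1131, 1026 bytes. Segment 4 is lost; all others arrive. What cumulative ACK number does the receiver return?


SYN uses sequence number 54625; first data byte = ISN + 1 = 54626.
Segment 1: SEQ = 54626, len = 1397 B, covers [54626, 56022]
Segment 2: SEQ = 56023, len = 314 B, covers [56023, 56336]
Segment 3: SEQ = 56337, len = 1131 B, covers [56337, 57467]
Segment 4: SEQ = 57468, len = 1026 B, covers [57468, 58493] [LOST]
In-order data received: bytes [54626, 57467] (segments 1..3).
Segment 4 missing -> gap begins at byte 57468.
Cumulative ACK = next expected in-order byte = 54626 + 1397 + 314 + 1131 = 57468

57468


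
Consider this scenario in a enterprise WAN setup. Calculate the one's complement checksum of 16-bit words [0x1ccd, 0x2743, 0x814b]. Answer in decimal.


Given words: [0x1ccd, 0x2743, 0x814b]
Step 1: Sum all words
Raw sum = 7373 + 10051 + 33099 = 50523
One's complement = ~50523 & 0xFFFF = 15012

15012


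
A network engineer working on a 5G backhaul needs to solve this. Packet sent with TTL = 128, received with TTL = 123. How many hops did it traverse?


Given: initial TTL = 128, received TTL = 123
Hops = initial TTL - received TTL
Hops = 128 - 123 = 5

5


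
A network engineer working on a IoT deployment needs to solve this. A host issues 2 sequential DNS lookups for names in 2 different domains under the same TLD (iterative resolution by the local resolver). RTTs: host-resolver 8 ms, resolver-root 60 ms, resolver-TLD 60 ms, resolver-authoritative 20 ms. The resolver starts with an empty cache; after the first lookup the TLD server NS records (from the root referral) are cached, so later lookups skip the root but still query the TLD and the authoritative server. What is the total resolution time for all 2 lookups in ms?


Lookup 1 (cold cache): local + root + TLD + auth = 8 + 60 + 60 + 20 = 148 ms
Lookups 2..2 (TLD NS cached -> skip root; new domain -> still ask TLD and auth): local + TLD + auth = 8 + 60 + 20 = 88 ms each
Remaining 1 lookups: 1 * 88 = 88 ms
Total = 148 + 88 = 236 ms

236


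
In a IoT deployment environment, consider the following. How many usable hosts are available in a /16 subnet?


Given: subnet mask /16
Host bits = 32 - 16 = 16
Total addresses = 2^16 = 65536
Usable hosts = 65536 - 2 (network + broadcast) = 65534

65534


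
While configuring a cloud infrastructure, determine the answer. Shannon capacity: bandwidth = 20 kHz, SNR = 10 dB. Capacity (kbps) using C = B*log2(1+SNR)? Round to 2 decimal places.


Given: B = 20 kHz, SNR = 10 dB
SNR linear = 10^(10/10) = 10
1 + SNR = 11
log2(11) = 3.4594316186
C = 20 * 1000 * 3.4594316186 = 69188.6324 bps
C = 69.188632 kbps -> 69.19 kbps (2 dp)

69.19


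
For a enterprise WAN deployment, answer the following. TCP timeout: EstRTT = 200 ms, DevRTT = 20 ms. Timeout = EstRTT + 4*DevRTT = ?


Given: EstRTT = 200 ms, DevRTT = 20 ms
Timeout = EstRTT + 4 * DevRTT
4 * DevRTT = 4 * 20 = 80
Timeout = 200 + 80 = 280 ms

280


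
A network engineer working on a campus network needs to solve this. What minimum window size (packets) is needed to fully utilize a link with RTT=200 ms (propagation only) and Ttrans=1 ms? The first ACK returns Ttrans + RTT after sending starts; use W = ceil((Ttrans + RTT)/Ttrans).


Given: Ttrans = 1 ms, RTT = 200 ms (= 2 * Tprop, Tprop = 100 ms)
Time until first ACK returns = Ttrans + RTT = 1 + 200 = 201 ms
Need W * Ttrans >= Ttrans + RTT  ->  W >= (Ttrans + RTT) / Ttrans
(Ttrans + RTT) / Ttrans = 201 / 1 = 201
W_min = ceil(201) = 201

201


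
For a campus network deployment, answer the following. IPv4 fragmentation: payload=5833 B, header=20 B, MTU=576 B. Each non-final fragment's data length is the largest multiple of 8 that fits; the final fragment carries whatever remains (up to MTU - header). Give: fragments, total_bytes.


Max data per non-final fragment = floor((MTU - header)/8)*8 = floor((576 - 20)/8)*8 = floor(556/8)*8 = 552 B
Final fragment needs no 8-byte alignment: it can carry up to MTU - header = 556 B
Non-final fragments needed = ceil((payload - 556) / 552) = ceil(5277/552) = ceil(9.5598) = 10
Number of fragments = 10 + 1 = 11
Fragment sizes (data): 10 * 552 B + 313 B (last, 313 <= 556 OK)
Total bytes sent = payload + n_frags * header = 5833 + 11*20 = 5833 + 220 = 6053 B

11, 6053


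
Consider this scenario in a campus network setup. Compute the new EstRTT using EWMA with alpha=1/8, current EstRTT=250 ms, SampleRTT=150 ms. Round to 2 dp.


Given: EstRTT = 250 ms, SampleRTT = 150 ms, alpha = 1/8
New EstRTT = (1 - alpha) * EstRTT + alpha * SampleRTT
(7/8) * 250 = 218.75
(1/8) * 150 = 18.75
New EstRTT = 218.75 + 18.75 = 237.5 ms -> 237.50 ms (2 dp)

237.50


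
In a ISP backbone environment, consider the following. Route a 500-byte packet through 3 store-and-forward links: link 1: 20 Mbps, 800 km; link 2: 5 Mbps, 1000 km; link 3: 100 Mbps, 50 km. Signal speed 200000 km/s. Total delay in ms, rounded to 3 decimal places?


Packet = 500 bytes = 4000 bits. Store-and-forward: sum (t_trans + t_prop) per link.
Link 1: t_trans = 4000/(20*10^6) s = 0.2000 ms; t_prop = 800/200000 s = 4.0000 ms; subtotal = 4.2000 ms
Link 2: t_trans = 4000/(5*10^6) s = 0.8000 ms; t_prop = 1000/200000 s = 5.0000 ms; subtotal = 5.8000 ms
Link 3: t_trans = 4000/(100*10^6) s = 0.0400 ms; t_prop = 50/200000 s = 0.2500 ms; subtotal = 0.2900 ms
End-to-end = 4.2000 + 5.8000 + 0.2900 = 10.2900 ms -> 10.290 ms (3 dp)

10.290


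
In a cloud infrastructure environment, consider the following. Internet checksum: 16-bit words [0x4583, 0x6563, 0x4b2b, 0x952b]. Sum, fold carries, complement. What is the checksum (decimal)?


Given words: [0x4583, 0x6563, 0x4b2b, 0x952b]
Step 1: Sum all words
Raw sum = 17795 + 25955 + 19243 + 38187 = 101180
Step 2: Fold carry: (35644 + 1) = 35645
One's complement = ~35645 & 0xFFFF = 29890

29890


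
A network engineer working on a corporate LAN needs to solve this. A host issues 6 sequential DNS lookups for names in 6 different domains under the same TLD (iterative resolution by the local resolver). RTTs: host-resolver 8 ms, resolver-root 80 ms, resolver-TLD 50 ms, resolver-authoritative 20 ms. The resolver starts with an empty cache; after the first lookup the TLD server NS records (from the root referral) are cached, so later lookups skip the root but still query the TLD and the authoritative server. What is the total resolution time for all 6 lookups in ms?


Lookup 1 (cold cache): local + root + TLD + auth = 8 + 80 + 50 + 20 = 158 ms
Lookups 2..6 (TLD NS cached -> skip root; new domain -> still ask TLD and auth): local + TLD + auth = 8 + 50 + 20 = 78 ms each
Remaining 5 lookups: 5 * 78 = 390 ms
Total = 158 + 390 = 548 ms

548


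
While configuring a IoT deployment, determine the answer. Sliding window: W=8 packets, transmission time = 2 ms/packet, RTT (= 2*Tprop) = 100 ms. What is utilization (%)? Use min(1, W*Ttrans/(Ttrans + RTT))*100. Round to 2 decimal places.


Given: W = 8, Ttrans = 2 ms, RTT = 100 ms (= 2 * Tprop, Tprop = 50 ms)
Cycle time = Ttrans + RTT = 2 + 100 = 102 ms (first packet sent until its ACK returns)
W * Ttrans = 8 * 2 = 16 ms of sending per cycle
W * Ttrans / (Ttrans + RTT) = 16 / 102 = 0.156863
U = min(1, 0.156863) = 0.156863
U% = 15.69%

15.69


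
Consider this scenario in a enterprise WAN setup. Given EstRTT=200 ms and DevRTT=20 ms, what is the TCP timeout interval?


Given: EstRTT = 200 ms, DevRTT = 20 ms
Timeout = EstRTT + 4 * DevRTT
4 * DevRTT = 4 * 20 = 80
Timeout = 200 + 80 = 280 ms

280


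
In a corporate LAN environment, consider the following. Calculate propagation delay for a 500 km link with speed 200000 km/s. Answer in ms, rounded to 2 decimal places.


Given: distance = 500 km, speed = 200000 km/s
Delay = distance / speed = 500 / 200000 seconds
Delay in ms = 500 * 1000 / 200000
Delay = 2.5000 ms
Rounded to 2 dp = 2.50 ms

2.50


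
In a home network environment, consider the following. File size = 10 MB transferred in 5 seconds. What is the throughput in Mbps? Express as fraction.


Given: file = 10 MB, time = 5 s
File in Mb = 10 * 8 = 80 Mb
Throughput = 80 / 5 Mbps
Throughput = 16 Mbps

16


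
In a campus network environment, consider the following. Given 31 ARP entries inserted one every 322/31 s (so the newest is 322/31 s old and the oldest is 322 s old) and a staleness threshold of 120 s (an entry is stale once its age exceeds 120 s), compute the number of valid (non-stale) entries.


Ages are k * 322/31 s for k = 1..31 (spacing = 10.3871 s).
Entry k is valid iff k * 322/31 <= 120 iff k <= 31 * 120 / 322 = 11.5528
n_valid = floor(11.5528) = 11
(n_stale = 31 - 11 = 20)

11


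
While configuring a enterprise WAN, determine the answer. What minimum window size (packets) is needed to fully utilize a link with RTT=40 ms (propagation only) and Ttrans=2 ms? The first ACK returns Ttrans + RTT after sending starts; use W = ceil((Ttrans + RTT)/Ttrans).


Given: Ttrans = 2 ms, RTT = 40 ms (= 2 * Tprop, Tprop = 20 ms)
Time until first ACK returns = Ttrans + RTT = 2 + 40 = 42 ms
Need W * Ttrans >= Ttrans + RTT  ->  W >= (Ttrans + RTT) / Ttrans
(Ttrans + RTT) / Ttrans = 42 / 2 = 21
W_min = ceil(21) = 21

21


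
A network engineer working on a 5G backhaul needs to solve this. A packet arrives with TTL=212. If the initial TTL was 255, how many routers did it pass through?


Given: initial TTL = 255, received TTL = 212
Hops = initial TTL - received TTL
Hops = 255 - 212 = 43

43


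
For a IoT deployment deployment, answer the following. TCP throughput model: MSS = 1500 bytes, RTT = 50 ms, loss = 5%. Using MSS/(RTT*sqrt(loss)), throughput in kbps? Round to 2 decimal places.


Given: MSS = 1500 bytes, RTT = 50 ms, loss = 5%
RTT in seconds = 50 / 1000 = 0.05
Loss rate = 5% = 0.05
sqrt(loss) = sqrt(0.05) = 0.223606797750
Throughput (bytes/s) = 1500 / (0.05 * 0.223606797750) = 134164.0786
Throughput (kbps) = 134164.0786 * 8 / 1000 = 1073.312629 -> 1073.31 kbps (2 dp)

1073.31


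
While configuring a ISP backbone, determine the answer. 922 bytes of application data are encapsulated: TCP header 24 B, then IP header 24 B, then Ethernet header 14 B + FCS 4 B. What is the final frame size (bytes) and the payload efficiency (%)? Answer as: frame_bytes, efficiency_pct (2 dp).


TCP segment = 922 + 24 = 946 B
IP packet = 946 + 24 = 970 B
Ethernet frame = 970 + 14 + 4 = 988 B
Efficiency = app / frame = 922 / 988 = 0.933198 = 93.3198% -> 93.32% (2 dp)

988, 93.32


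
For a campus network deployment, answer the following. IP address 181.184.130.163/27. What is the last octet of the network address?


Given: IP = 181.184.130.163, prefix = /27
Subnet mask = 255.255.255.224
Last octet of IP: 163
Last octet of mask: 224
Network last octet = 163 AND 224 = 160

160


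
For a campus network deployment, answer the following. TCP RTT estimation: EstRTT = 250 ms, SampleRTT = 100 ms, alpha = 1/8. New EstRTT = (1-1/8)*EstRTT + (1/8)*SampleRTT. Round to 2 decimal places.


Given: EstRTT = 250 ms, SampleRTT = 100 ms, alpha = 1/8
New EstRTT = (1 - alpha) * EstRTT + alpha * SampleRTT
(7/8) * 250 = 218.75
(1/8) * 100 = 12.5
New EstRTT = 218.75 + 12.5 = 231.25 ms -> 231.25 ms (2 dp)

231.25


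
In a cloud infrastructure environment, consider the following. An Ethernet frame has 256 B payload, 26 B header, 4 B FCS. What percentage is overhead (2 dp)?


Given: payload = 256 B, header = 26 B, trailer = 4 B
Overhead bytes = header + trailer = 26 + 4 = 30
Total frame = payload + overhead = 256 + 30 = 286
Overhead % = 30 / 286 * 100 = 10.4895% -> 10.49% (2 dp)

10.49


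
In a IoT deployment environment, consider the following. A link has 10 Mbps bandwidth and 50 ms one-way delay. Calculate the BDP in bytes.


Given: bandwidth = 10 Mbps, delay = 50 ms
BDP in bits = 10 * 10^6 * 50 / 1000
BDP in bits = 500000
BDP in bytes = 500000 / 8 = 62500

62500


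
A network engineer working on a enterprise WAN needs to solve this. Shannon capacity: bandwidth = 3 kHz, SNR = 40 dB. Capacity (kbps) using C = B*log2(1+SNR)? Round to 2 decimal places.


Given: B = 3 kHz, SNR = 40 dB
SNR linear = 10^(40/10) = 10000
1 + SNR = 10001
log2(10001) = 13.2878566418
C = 3 * 1000 * 13.2878566418 = 39863.5699 bps
C = 39.863570 kbps -> 39.86 kbps (2 dp)

39.86


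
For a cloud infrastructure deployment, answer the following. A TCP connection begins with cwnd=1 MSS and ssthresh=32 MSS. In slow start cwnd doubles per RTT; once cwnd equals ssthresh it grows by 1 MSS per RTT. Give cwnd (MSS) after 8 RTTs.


RTT 0: cwnd = 1 MSS (initial)
RTT 1: cwnd = 2 MSS (slow start, doubled)
RTT 2: cwnd = 4 MSS (slow start, doubled)
RTT 3: cwnd = 8 MSS (slow start, doubled)
RTT 4: cwnd = 16 MSS (slow start, doubled)
RTT 5: cwnd = 32 MSS (slow start, doubled)
RTT 6: cwnd = 33 MSS (congestion avoidance, +1)
RTT 7: cwnd = 34 MSS (congestion avoidance, +1)
RTT 8: cwnd = 35 MSS (congestion avoidance, +1)

35


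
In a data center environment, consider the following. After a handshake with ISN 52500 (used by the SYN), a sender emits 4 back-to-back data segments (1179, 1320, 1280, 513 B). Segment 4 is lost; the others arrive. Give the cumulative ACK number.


SYN uses sequence number 52500; first data byte = ISN + 1 = 52501.
Segment 1: SEQ = 52501, len = 1179 B, covers [52501, 53679]
Segment 2: SEQ = 53680, len = 1320 B, covers [53680, 54999]
Segment 3: SEQ = 55000, len = 1280 B, covers [55000, 56279]
Segment 4: SEQ = 56280, len = 513 B, covers [56280, 56792] [LOST]
In-order data received: bytes [52501, 56279] (segments 1..3).
Segment 4 missing -> gap begins at byte 56280.
Cumulative ACK = next expected in-order byte = 52501 + 1179 + 1320 + 1280 = 56280

56280


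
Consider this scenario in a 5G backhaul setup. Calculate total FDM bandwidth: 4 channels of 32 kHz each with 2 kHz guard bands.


Given: 4 channels, 32 kHz each, guard = 2 kHz
Channel bandwidth = 4 * 32 = 128 kHz
Guard bands = 3 gaps * 2 kHz = 6 kHz
Total = 128 + 6 = 134 kHz

134


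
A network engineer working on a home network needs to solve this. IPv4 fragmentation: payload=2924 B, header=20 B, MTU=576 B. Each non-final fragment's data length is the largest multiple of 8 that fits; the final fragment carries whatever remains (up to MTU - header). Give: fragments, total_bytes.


Max data per non-final fragment = floor((MTU - header)/8)*8 = floor((576 - 20)/8)*8 = floor(556/8)*8 = 552 B
Final fragment needs no 8-byte alignment: it can carry up to MTU - header = 556 B
Non-final fragments needed = ceil((payload - 556) / 552) = ceil(2368/552) = ceil(4.2899) = 5
Number of fragments = 5 + 1 = 6
Fragment sizes (data): 5 * 552 B + 164 B (last, 164 <= 556 OK)
Total bytes sent = payload + n_frags * header = 2924 + 6*20 = 2924 + 120 = 3044 B

6, 3044


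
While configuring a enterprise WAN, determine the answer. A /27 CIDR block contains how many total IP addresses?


Given: CIDR prefix /27
Host bits = 32 - 27 = 5
Total addresses = 2^5 = 32

32


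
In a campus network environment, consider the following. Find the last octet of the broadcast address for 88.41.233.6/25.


Given: IP = 88.41.233.6, prefix = /25
Host bits = 32 - 25 = 7
Network last octet = 6 AND mask = 0
Host part size = 2^7 - 1 = 127
Broadcast last octet = 0 OR 127 = 127

127


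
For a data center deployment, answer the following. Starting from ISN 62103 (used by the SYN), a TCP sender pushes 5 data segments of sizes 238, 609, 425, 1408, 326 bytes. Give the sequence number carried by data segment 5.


The SYN occupies sequence number ISN = 62103, so the first data byte is ISN + 1 = 62104.
SEQ of data segment i = (ISN + 1) + sum of payload sizes of segments 1..i-1.
Segment 1: SEQ = 62104, payload = 238 bytes
Segment 2: SEQ = 62342, payload = 609 bytes
Segment 3: SEQ = 62951, payload = 425 bytes
Segment 4: SEQ = 63376, payload = 1408 bytes
Segment 5: SEQ = 64784, payload = 326 bytes
SEQ of segment 5 = 62104 + 238 + 609 + 425 + 1408 = 64784

64784


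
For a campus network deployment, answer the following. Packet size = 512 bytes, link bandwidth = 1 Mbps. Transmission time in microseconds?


Given: packet = 512 bytes, bandwidth = 1 Mbps
Packet in bits = 512 * 8 = 4096 bits
Bandwidth = 1 * 10^6 = 1000000 bps
Time = 4096 / 1000000 seconds
Time in us = 4096 * 10^6 / 1000000 = 4096

4096


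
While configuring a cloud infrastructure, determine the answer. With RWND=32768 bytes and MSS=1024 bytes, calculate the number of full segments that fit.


Given: RWND = 32768 bytes, MSS = 1024 bytes
Full segments = floor(RWND / MSS)
Full segments = floor(32768 / 1024)
Full segments = floor(32.0) = 32

32


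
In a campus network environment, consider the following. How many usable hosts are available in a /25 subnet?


Given: subnet mask /25
Host bits = 32 - 25 = 7
Total addresses = 2^7 = 128
Usable hosts = 128 - 2 (network + broadcast) = 126

126


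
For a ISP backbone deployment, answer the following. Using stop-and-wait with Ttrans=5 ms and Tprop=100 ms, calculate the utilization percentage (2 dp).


Given: Ttrans = 5 ms, Tprop = 100 ms
RTT = 2 * Tprop = 2 * 100 = 200 ms
U = Ttrans / (Ttrans + RTT)
U = 5 / (5 + 200)
U = 5 / 205 = 0.02439
U% = 2.44%

2.44


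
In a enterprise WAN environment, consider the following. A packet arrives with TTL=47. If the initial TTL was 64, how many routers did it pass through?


Given: initial TTL = 64, received TTL = 47
Hops = initial TTL - received TTL
Hops = 64 - 47 = 17

17


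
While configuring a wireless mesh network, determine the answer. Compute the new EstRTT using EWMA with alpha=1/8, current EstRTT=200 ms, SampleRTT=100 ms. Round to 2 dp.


Given: EstRTT = 200 ms, SampleRTT = 100 ms, alpha = 1/8
New EstRTT = (1 - alpha) * EstRTT + alpha * SampleRTT
(7/8) * 200 = 175
(1/8) * 100 = 12.5
New EstRTT = 175 + 12.5 = 187.5 ms -> 187.50 ms (2 dp)

187.50


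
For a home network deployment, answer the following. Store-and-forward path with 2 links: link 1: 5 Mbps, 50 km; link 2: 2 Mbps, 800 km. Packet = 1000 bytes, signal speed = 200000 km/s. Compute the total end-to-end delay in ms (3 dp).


Packet = 1000 bytes = 8000 bits. Store-and-forward: sum (t_trans + t_prop) per link.
Link 1: t_trans = 8000/(5*10^6) s = 1.6000 ms; t_prop = 50/200000 s = 0.2500 ms; subtotal = 1.8500 ms
Link 2: t_trans = 8000/(2*10^6) s = 4.0000 ms; t_prop = 800/200000 s = 4.0000 ms; subtotal = 8.0000 ms
End-to-end = 1.8500 + 8.0000 = 9.8500 ms -> 9.850 ms (3 dp)

9.850


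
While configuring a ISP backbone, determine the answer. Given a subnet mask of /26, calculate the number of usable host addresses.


Given: subnet mask /26
Host bits = 32 - 26 = 6
Total addresses = 2^6 = 64
Usable hosts = 64 - 2 (network + broadcast) = 62

62


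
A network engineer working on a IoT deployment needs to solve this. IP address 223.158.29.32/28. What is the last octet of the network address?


Given: IP = 223.158.29.32, prefix = /28
Subnet mask = 255.255.255.240
Last octet of IP: 32
Last octet of mask: 240
Network last octet = 32 AND 240 = 32

32


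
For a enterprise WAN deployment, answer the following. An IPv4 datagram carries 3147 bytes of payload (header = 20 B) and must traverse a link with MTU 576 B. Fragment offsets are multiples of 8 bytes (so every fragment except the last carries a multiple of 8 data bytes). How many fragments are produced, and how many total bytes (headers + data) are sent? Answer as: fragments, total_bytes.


Max data per non-final fragment = floor((MTU - header)/8)*8 = floor((576 - 20)/8)*8 = floor(556/8)*8 = 552 B
Final fragment needs no 8-byte alignment: it can carry up to MTU - header = 556 B
Non-final fragments needed = ceil((payload - 556) / 552) = ceil(2591/552) = ceil(4.6938) = 5
Number of fragments = 5 + 1 = 6
Fragment sizes (data): 5 * 552 B + 387 B (last, 387 <= 556 OK)
Total bytes sent = payload + n_frags * header = 3147 + 6*20 = 3147 + 120 = 3267 B

6, 3267


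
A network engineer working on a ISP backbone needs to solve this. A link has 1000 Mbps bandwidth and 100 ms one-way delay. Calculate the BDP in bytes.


Given: bandwidth = 1000 Mbps, delay = 100 ms
BDP in bits = 1000 * 10^6 * 100 / 1000
BDP in bits = 100000000
BDP in bytes = 100000000 / 8 = 12500000

12500000


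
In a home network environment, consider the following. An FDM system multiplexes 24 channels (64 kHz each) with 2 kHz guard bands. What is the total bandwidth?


Given: 24 channels, 64 kHz each, guard = 2 kHz
Channel bandwidth = 24 * 64 = 1536 kHz
Guard bands = 23 gaps * 2 kHz = 46 kHz
Total = 1536 + 46 = 1582 kHz

1582


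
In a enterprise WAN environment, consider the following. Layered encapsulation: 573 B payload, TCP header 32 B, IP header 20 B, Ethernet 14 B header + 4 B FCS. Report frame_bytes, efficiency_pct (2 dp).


TCP segment = 573 + 32 = 605 B
IP packet = 605 + 20 = 625 B
Ethernet frame = 625 + 14 + 4 = 643 B
Efficiency = app / frame = 573 / 643 = 0.891135 = 89.1135% -> 89.11% (2 dp)

643, 89.11


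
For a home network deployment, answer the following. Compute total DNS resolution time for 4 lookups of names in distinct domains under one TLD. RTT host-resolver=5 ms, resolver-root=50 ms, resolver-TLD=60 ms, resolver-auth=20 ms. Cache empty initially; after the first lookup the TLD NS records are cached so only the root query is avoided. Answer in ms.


Lookup 1 (cold cache): local + root + TLD + auth = 5 + 50 + 60 + 20 = 135 ms
Lookups 2..4 (TLD NS cached -> skip root; new domain -> still ask TLD and auth): local + TLD + auth = 5 + 60 + 20 = 85 ms each
Remaining 3 lookups: 3 * 85 = 255 ms
Total = 135 + 255 = 390 ms

390


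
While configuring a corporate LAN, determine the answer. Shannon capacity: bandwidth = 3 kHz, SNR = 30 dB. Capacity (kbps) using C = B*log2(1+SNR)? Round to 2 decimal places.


Given: B = 3 kHz, SNR = 30 dB
SNR linear = 10^(30/10) = 1000
1 + SNR = 1001
log2(1001) = 9.9672262588
C = 3 * 1000 * 9.9672262588 = 29901.6788 bps
C = 29.901679 kbps -> 29.90 kbps (2 dp)

29.90


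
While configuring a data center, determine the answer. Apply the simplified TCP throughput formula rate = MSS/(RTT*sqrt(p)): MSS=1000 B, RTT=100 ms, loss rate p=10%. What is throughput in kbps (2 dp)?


Given: MSS = 1000 bytes, RTT = 100 ms, loss = 10%
RTT in seconds = 100 / 1000 = 0.1
Loss rate = 10% = 0.1
sqrt(loss) = sqrt(0.1) = 0.316227766017
Throughput (bytes/s) = 1000 / (0.1 * 0.316227766017) = 31622.7766
Throughput (kbps) = 31622.7766 * 8 / 1000 = 252.982213 -> 252.98 kbps (2 dp)

252.98


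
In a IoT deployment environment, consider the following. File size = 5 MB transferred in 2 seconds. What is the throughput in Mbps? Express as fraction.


Given: file = 5 MB, time = 2 s
File in Mb = 5 * 8 = 40 Mb
Throughput = 40 / 2 Mbps
Throughput = 20 Mbps

20


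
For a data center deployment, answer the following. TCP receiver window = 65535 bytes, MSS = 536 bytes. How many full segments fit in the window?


Given: RWND = 65535 bytes, MSS = 536 bytes
Full segments = floor(RWND / MSS)
Full segments = floor(65535 / 536)
Full segments = floor(122.2668) = 122

122


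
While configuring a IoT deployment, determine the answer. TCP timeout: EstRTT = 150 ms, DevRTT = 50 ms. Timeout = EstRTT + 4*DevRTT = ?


Given: EstRTT = 150 ms, DevRTT = 50 ms
Timeout = EstRTT + 4 * DevRTT
4 * DevRTT = 4 * 50 = 200
Timeout = 150 + 200 = 350 ms

350


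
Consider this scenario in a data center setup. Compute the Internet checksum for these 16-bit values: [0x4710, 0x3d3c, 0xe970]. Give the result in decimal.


Given words: [0x4710, 0x3d3c, 0xe970]
Step 1: Sum all words
Raw sum = 18192 + 15676 + 59760 = 93628
Step 2: Fold carry: (28092 + 1) = 28093
One's complement = ~28093 & 0xFFFF = 37442

37442


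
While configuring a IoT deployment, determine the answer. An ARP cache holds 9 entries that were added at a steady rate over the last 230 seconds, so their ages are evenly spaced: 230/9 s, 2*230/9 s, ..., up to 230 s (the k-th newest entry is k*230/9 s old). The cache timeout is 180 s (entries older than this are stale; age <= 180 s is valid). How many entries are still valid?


Ages are k * 230/9 s for k = 1..9 (spacing = 25.5556 s).
Entry k is valid iff k * 230/9 <= 180 iff k <= 9 * 180 / 230 = 7.0435
n_valid = floor(7.0435) = 7
(n_stale = 9 - 7 = 2)

7


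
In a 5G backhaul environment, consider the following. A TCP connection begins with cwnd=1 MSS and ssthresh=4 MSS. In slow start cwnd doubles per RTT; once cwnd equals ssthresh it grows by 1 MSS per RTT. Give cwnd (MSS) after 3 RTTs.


RTT 0: cwnd = 1 MSS (initial)
RTT 1: cwnd = 2 MSS (slow start, doubled)
RTT 2: cwnd = 4 MSS (slow start, doubled)
RTT 3: cwnd = 5 MSS (congestion avoidance, +1)

5


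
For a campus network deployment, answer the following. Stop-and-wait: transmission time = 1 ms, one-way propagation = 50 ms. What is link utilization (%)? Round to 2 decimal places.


Given: Ttrans = 1 ms, Tprop = 50 ms
RTT = 2 * Tprop = 2 * 50 = 100 ms
U = Ttrans / (Ttrans + RTT)
U = 1 / (1 + 100)
U = 1 / 101 = 0.009901
U% = 0.99%

0.99


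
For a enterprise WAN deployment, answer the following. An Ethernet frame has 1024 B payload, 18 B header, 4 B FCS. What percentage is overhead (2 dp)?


Given: payload = 1024 B, header = 18 B, trailer = 4 B
Overhead bytes = header + trailer = 18 + 4 = 22
Total frame = payload + overhead = 1024 + 22 = 1046
Overhead % = 22 / 1046 * 100 = 2.1033% -> 2.10% (2 dp)

2.10


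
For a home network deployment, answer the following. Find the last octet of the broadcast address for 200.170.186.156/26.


Given: IP = 200.170.186.156, prefix = /26
Host bits = 32 - 26 = 6
Network last octet = 156 AND mask = 128
Host part size = 2^6 - 1 = 63
Broadcast last octet = 128 OR 63 = 191

191


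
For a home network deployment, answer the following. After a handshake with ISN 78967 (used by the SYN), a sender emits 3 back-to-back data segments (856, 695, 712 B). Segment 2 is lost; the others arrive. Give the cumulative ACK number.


SYN uses sequence number 78967; first data byte = ISN + 1 = 78968.
Segment 1: SEQ = 78968, len = 856 B, covers [78968, 79823]
Segment 2: SEQ = 79824, len = 695 B, covers [79824, 80518] [LOST]
Segment 3: SEQ = 80519, len = 712 B, covers [80519, 81230]
In-order data received: bytes [78968, 79823] (segments 1..1).
Segment 2 missing -> gap begins at byte 79824; later segments buffered out of order.
Cumulative ACK = next expected in-order byte = 78968 + 856 = 79824

79824


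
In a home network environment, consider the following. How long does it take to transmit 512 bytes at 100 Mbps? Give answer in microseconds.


Given: packet = 512 bytes, bandwidth = 100 Mbps
Packet in bits = 512 * 8 = 4096 bits
Bandwidth = 100 * 10^6 = 100000000 bps
Time = 4096 / 100000000 seconds
Time in us = 4096 * 10^6 / 100000000 = 40.96

40.96


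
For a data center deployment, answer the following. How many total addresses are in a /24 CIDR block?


Given: CIDR prefix /24
Host bits = 32 - 24 = 8
Total addresses = 2^8 = 256

256


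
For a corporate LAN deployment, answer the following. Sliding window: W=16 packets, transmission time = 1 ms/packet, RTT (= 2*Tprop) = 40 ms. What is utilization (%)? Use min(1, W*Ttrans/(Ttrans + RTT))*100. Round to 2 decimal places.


Given: W = 16, Ttrans = 1 ms, RTT = 40 ms (= 2 * Tprop, Tprop = 20 ms)
Cycle time = Ttrans + RTT = 1 + 40 = 41 ms (first packet sent until its ACK returns)
W * Ttrans = 16 * 1 = 16 ms of sending per cycle
W * Ttrans / (Ttrans + RTT) = 16 / 41 = 0.390244
U = min(1, 0.390244) = 0.390244
U% = 39.02%

39.02


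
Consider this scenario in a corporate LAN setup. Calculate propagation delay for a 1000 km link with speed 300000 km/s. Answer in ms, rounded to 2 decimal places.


Given: distance = 1000 km, speed = 300000 km/s
Delay = distance / speed = 1000 / 300000 seconds
Delay in ms = 1000 * 1000 / 300000
Delay = 3.3333 ms
Rounded to 2 dp = 3.33 ms

3.33


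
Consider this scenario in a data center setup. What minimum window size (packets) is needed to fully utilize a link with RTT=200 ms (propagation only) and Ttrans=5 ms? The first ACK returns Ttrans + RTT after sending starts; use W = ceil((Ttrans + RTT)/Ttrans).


Given: Ttrans = 5 ms, RTT = 200 ms (= 2 * Tprop, Tprop = 100 ms)
Time until first ACK returns = Ttrans + RTT = 5 + 200 = 205 ms
Need W * Ttrans >= Ttrans + RTT  ->  W >= (Ttrans + RTT) / Ttrans
(Ttrans + RTT) / Ttrans = 205 / 5 = 41
W_min = ceil(41) = 41

41


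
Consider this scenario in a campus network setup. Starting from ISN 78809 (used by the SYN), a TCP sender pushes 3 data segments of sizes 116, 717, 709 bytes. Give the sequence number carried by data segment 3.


The SYN occupies sequence number ISN = 78809, so the first data byte is ISN + 1 = 78810.
SEQ of data segment i = (ISN + 1) + sum of payload sizes of segments 1..i-1.
Segment 1: SEQ = 78810, payload = 116 bytes
Segment 2: SEQ = 78926, payload = 717 bytes
Segment 3: SEQ = 79643, payload = 709 bytes
SEQ of segment 3 = 78810 + 116 + 717 = 79643

79643


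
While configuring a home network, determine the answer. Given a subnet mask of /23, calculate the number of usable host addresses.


Given: subnet mask /23
Host bits = 32 - 23 = 9
Total addresses = 2^9 = 512
Usable hosts = 512 - 2 (network + broadcast) = 510

510


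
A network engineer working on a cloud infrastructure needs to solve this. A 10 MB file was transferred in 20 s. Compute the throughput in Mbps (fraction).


Given: file = 10 MB, time = 20 s
File in Mb = 10 * 8 = 80 Mb
Throughput = 80 / 20 Mbps
Throughput = 4 Mbps

4


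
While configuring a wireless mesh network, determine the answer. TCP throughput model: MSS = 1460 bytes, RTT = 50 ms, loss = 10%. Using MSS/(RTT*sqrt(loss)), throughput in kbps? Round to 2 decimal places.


Given: MSS = 1460 bytes, RTT = 50 ms, loss = 10%
RTT in seconds = 50 / 1000 = 0.05
Loss rate = 10% = 0.1
sqrt(loss) = sqrt(0.1) = 0.316227766017
Throughput (bytes/s) = 1460 / (0.05 * 0.316227766017) = 92338.5077
Throughput (kbps) = 92338.5077 * 8 / 1000 = 738.708061 -> 738.71 kbps (2 dp)

738.71


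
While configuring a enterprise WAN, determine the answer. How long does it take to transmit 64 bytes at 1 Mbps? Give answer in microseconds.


Given: packet = 64 bytes, bandwidth = 1 Mbps
Packet in bits = 64 * 8 = 512 bits
Bandwidth = 1 * 10^6 = 1000000 bps
Time = 512 / 1000000 seconds
Time in us = 512 * 10^6 / 1000000 = 512

512


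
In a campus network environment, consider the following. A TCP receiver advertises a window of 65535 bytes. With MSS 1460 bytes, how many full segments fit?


Given: RWND = 65535 bytes, MSS = 1460 bytes
Full segments = floor(RWND / MSS)
Full segments = floor(65535 / 1460)
Full segments = floor(44.887) = 44

44


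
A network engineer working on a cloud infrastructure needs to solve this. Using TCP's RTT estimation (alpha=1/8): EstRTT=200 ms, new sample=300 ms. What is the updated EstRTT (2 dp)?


Given: EstRTT = 200 ms, SampleRTT = 300 ms, alpha = 1/8
New EstRTT = (1 - alpha) * EstRTT + alpha * SampleRTT
(7/8) * 200 = 175
(1/8) * 300 = 37.5
New EstRTT = 175 + 37.5 = 212.5 ms -> 212.50 ms (2 dp)

212.50


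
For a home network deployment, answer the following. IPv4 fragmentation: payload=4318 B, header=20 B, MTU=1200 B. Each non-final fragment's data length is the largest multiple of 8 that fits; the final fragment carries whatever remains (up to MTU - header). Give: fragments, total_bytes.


Max data per non-final fragment = floor((MTU - header)/8)*8 = floor((1200 - 20)/8)*8 = floor(1180/8)*8 = 1176 B
Final fragment needs no 8-byte alignment: it can carry up to MTU - header = 1180 B
Non-final fragments needed = ceil((payload - 1180) / 1176) = ceil(3138/1176) = ceil(2.6684) = 3
Number of fragments = 3 + 1 = 4
Fragment sizes (data): 3 * 1176 B + 790 B (last, 790 <= 1180 OK)
Total bytes sent = payload + n_frags * header = 4318 + 4*20 = 4318 + 80 = 4398 B

4, 4398


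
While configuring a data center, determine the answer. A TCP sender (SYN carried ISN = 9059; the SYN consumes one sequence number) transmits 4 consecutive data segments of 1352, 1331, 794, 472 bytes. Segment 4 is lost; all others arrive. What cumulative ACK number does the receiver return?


SYN uses sequence number 9059; first data byte = ISN + 1 = 9060.
Segment 1: SEQ = 9060, len = 1352 B, covers [9060, 10411]
Segment 2: SEQ = 10412, len = 1331 B, covers [10412, 11742]
Segment 3: SEQ = 11743, len = 794 B, covers [11743, 12536]
Segment 4: SEQ = 12537, len = 472 B, covers [12537, 13008] [LOST]
In-order data received: bytes [9060, 12536] (segments 1..3).
Segment 4 missing -> gap begins at byte 12537.
Cumulative ACK = next expected in-order byte = 9060 + 1352 + 1331 + 794 = 12537

12537


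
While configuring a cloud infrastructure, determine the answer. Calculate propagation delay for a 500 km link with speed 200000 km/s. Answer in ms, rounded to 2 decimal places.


Given: distance = 500 km, speed = 200000 km/s
Delay = distance / speed = 500 / 200000 seconds
Delay in ms = 500 * 1000 / 200000
Delay = 2.5000 ms
Rounded to 2 dp = 2.50 ms

2.50


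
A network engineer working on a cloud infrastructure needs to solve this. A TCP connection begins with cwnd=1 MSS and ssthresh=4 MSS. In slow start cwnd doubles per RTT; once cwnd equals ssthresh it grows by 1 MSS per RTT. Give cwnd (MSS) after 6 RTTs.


RTT 0: cwnd = 1 MSS (initial)
RTT 1: cwnd = 2 MSS (slow start, doubled)
RTT 2: cwnd = 4 MSS (slow start, doubled)
RTT 3: cwnd = 5 MSS (congestion avoidance, +1)
RTT 4: cwnd = 6 MSS (congestion avoidance, +1)
RTT 5: cwnd = 7 MSS (congestion avoidance, +1)
RTT 6: cwnd = 8 MSS (congestion avoidance, +1)

8


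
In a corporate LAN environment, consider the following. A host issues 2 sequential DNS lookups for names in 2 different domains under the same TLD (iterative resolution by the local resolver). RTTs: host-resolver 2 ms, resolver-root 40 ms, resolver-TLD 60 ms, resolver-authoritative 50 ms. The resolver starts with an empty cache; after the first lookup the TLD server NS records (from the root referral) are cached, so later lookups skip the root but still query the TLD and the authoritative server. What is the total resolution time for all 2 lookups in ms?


Lookup 1 (cold cache): local + root + TLD + auth = 2 + 40 + 60 + 50 = 152 ms
Lookups 2..2 (TLD NS cached -> skip root; new domain -> still ask TLD and auth): local + TLD + auth = 2 + 60 + 50 = 112 ms each
Remaining 1 lookups: 1 * 112 = 112 ms
Total = 152 + 112 = 264 ms

264


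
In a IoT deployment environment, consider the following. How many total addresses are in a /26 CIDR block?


Given: CIDR prefix /26
Host bits = 32 - 26 = 6
Total addresses = 2^6 = 64

64


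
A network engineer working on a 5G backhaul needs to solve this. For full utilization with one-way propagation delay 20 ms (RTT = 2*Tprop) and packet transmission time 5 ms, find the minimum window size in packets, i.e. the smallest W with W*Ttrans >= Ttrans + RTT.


Given: Ttrans = 5 ms, RTT = 40 ms (= 2 * Tprop, Tprop = 20 ms)
Time until first ACK returns = Ttrans + RTT = 5 + 40 = 45 ms
Need W * Ttrans >= Ttrans + RTT  ->  W >= (Ttrans + RTT) / Ttrans
(Ttrans + RTT) / Ttrans = 45 / 5 = 9
W_min = ceil(9) = 9

9


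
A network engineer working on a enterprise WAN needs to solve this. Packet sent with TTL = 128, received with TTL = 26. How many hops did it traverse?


Given: initial TTL = 128, received TTL = 26
Hops = initial TTL - received TTL
Hops = 128 - 26 = 102

102


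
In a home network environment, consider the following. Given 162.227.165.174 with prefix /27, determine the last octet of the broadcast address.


Given: IP = 162.227.165.174, prefix = /27
Host bits = 32 - 27 = 5
Network last octet = 174 AND mask = 160
Host part size = 2^5 - 1 = 31
Broadcast last octet = 160 OR 31 = 191

191


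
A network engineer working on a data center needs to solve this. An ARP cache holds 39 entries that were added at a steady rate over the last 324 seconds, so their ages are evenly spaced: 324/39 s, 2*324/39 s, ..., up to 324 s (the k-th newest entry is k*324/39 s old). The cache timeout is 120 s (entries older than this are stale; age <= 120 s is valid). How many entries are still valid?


Ages are k * 324/39 s for k = 1..39 (spacing = 8.3077 s).
Entry k is valid iff k * 324/39 <= 120 iff k <= 39 * 120 / 324 = 14.4444
n_valid = floor(14.4444) = 14
(n_stale = 39 - 14 = 25)

14


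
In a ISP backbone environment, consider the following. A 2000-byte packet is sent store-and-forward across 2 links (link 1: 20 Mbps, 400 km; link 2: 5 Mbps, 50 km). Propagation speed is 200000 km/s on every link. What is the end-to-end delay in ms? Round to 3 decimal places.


Packet = 2000 bytes = 16000 bits. Store-and-forward: sum (t_trans + t_prop) per link.
Link 1: t_trans = 16000/(20*10^6) s = 0.8000 ms; t_prop = 400/200000 s = 2.0000 ms; subtotal = 2.8000 ms
Link 2: t_trans = 16000/(5*10^6) s = 3.2000 ms; t_prop = 50/200000 s = 0.2500 ms; subtotal = 3.4500 ms
End-to-end = 2.8000 + 3.4500 = 6.2500 ms -> 6.250 ms (3 dp)

6.250


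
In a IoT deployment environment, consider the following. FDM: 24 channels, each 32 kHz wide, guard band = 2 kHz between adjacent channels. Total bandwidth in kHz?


Given: 24 channels, 32 kHz each, guard = 2 kHz
Channel bandwidth = 24 * 32 = 768 kHz
Guard bands = 23 gaps * 2 kHz = 46 kHz
Total = 768 + 46 = 814 kHz

814


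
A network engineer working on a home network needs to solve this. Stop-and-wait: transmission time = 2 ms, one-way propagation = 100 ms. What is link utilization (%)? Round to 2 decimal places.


Given: Ttrans = 2 ms, Tprop = 100 ms
RTT = 2 * Tprop = 2 * 100 = 200 ms
U = Ttrans / (Ttrans + RTT)
U = 2 / (2 + 200)
U = 2 / 202 = 0.009901
U% = 0.99%

0.99


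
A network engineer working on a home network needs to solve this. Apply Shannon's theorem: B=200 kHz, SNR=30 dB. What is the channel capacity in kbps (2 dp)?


Given: B = 200 kHz, SNR = 30 dB
SNR linear = 10^(30/10) = 1000
1 + SNR = 1001
log2(1001) = 9.9672262588
C = 200 * 1000 * 9.9672262588 = 1993445.2518 bps
C = 1993.445252 kbps -> 1993.45 kbps (2 dp)

1993.45


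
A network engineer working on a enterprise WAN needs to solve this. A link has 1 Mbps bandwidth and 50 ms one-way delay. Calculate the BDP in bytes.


Given: bandwidth = 1 Mbps, delay = 50 ms
BDP in bits = 1 * 10^6 * 50 / 1000
BDP in bits = 50000
BDP in bytes = 50000 / 8 = 6250

6250
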